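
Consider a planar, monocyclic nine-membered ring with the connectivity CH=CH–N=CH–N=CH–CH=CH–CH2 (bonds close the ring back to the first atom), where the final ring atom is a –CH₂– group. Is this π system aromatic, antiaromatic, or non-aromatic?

Non-aromatic

The CH2 carbon is saturated: the tetrahedral CH₂ carbon is sp³ and has no p orbital in the ring π system. Conjugation is not continuous around the ring.
Without a continuous loop of overlapping p orbitals the Hückel electron count never comes into play.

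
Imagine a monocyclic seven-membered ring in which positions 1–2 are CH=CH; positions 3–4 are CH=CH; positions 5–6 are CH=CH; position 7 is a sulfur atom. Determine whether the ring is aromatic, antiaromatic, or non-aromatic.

Antiaromatic

The p orbitals form a continuous loop: every atom in a ring double bond is sp² and brings one electron to the p orbital; the sulfur donates one lone pair from its p orbital. The ring is fully conjugated.
Adding the contributions, 3 × 2 = 6 from the double-bond units + 2 from the S atom = 8.
With 8 = 4·2 π electrons, Hückel's rule classifies the planar ring as antiaromatic.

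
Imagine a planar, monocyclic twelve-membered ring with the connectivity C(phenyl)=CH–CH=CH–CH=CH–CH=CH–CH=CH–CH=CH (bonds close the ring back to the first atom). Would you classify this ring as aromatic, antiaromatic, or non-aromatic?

Every ring atom contributes a p orbital perpendicular to the ring (each doubly-bonded ring atom is sp² with one p-orbital electron), so the π system is cyclic and fully conjugated.
Adding the contributions, 6 × 2 = 12 from the 6 double-bond units.
A 4n π count (12, n = 3) in a planar conjugated ring means antiaromatic.

Antiaromatic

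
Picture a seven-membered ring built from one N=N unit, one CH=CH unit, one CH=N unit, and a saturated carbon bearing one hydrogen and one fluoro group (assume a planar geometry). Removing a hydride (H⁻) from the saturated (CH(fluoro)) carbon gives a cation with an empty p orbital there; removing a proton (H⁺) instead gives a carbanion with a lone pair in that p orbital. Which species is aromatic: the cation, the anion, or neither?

The cation

In either ion the ring is fully conjugated: every atom, including the new sp² carbon, supplies a p orbital.
Cation: 3 × 2 + 0 = 6 π electrons → 4(1)+2, aromatic.
Anion: 3 × 2 + 2 = 8 π electrons → 4(2), antiaromatic.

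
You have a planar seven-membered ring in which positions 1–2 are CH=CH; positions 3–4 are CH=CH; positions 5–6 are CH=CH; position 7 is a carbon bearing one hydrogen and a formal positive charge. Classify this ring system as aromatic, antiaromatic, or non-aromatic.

Aromatic

All ring atoms are sp² and supply a p orbital to the ring (the double-bond atoms are sp², each contributing one p electron; the carbocation has an empty p orbital); the conjugation is uninterrupted.
π-electron count: 3 × 2 = 6 from the double-bond units + 0 from the CH(+) atom = 6.
With 6 π electrons (n = 1), the Hückel 4n+2 condition holds.
(This ring is the tropylium cation.)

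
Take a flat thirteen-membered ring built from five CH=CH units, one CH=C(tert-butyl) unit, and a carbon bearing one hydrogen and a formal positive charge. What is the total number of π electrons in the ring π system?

Check conjugation: every atom in a ring double bond is sp² and brings one electron to the p orbital; the carbocation has an empty p orbital — every position has a p orbital, so the cyclic π system is continuous.
Adding the contributions, 6 × 2 = 12 from the double-bond units + 0 from the CH(+) atom = 12.

12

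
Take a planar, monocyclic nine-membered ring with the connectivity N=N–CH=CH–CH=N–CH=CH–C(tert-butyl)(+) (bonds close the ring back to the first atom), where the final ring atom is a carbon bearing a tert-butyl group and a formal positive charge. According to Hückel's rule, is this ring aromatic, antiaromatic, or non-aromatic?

Every ring atom contributes a p orbital perpendicular to the ring (every atom in a ring double bond is sp² and brings one electron to the p orbital; the doubly-bonded nitrogens are pyridine-type — their lone pairs lie in the ring plane, leaving one electron in the p orbital; the carbocation has an empty p orbital), so the π system is cyclic and fully conjugated.
Adding the contributions, 4 × 2 = 8 from the double-bond units + 0 from the C(tert-butyl)(+) atom = 8.
A 4n π count (8, n = 2) in a planar conjugated ring means antiaromatic.

Antiaromatic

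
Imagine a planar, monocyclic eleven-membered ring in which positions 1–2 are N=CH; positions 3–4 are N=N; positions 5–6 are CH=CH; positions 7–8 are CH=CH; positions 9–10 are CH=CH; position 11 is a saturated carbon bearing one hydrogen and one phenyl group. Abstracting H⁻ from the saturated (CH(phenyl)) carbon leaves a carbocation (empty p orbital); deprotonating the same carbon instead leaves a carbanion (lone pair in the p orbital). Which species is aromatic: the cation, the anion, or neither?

In either ion the ring is fully conjugated: every atom, including the new sp² carbon, supplies a p orbital.
Cation: 5 × 2 + 0 = 10 π electrons → 4(2)+2, aromatic.
Anion: 5 × 2 + 2 = 12 π electrons → 4(3), antiaromatic.

The cation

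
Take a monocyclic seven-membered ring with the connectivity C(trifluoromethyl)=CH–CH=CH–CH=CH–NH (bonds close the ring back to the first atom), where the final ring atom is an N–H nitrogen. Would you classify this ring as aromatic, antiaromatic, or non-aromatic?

Antiaromatic

All ring atoms are sp² and supply a p orbital to the ring (each doubly-bonded ring atom is sp² with one p-orbital electron; the pyrrole-type nitrogen donates its lone pair from the p orbital); the conjugation is uninterrupted.
π-electron count: 3 × 2 = 6 from the double-bond units + 2 from the NH atom = 8.
8 = 4(2); a planar, fully conjugated 4n system is antiaromatic.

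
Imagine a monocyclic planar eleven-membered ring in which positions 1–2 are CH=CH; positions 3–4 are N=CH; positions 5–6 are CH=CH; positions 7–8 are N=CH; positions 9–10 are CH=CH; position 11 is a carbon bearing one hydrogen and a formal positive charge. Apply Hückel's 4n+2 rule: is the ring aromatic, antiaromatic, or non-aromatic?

Aromatic

Check conjugation: each doubly-bonded ring atom is sp² with one p-orbital electron; each sp² =N– keeps its lone pair in-plane and puts one electron into the π system; the carbocation has an empty p orbital — every position has a p orbital, so the cyclic π system is continuous.
π-electron count: 5 × 2 = 10 from the double-bond units + 0 from the CH(+) atom = 10.
With 10 π electrons (n = 2), the Hückel 4n+2 condition holds.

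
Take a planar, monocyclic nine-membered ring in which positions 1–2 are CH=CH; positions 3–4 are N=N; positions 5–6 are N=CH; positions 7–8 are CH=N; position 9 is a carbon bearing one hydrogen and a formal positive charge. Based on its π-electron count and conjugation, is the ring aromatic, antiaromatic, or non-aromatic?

Antiaromatic

The p orbitals form a continuous loop: the double-bond atoms are sp², each contributing one p electron; the doubly-bonded nitrogens are pyridine-type — their lone pairs lie in the ring plane, leaving one electron in the p orbital; the carbocation has an empty p orbital. The ring is fully conjugated.
π-electron count: 4 × 2 = 8 from the double-bond units + 0 from the CH(+) atom = 8.
8 is a 4n count (n = 2), so the planar conjugated ring is antiaromatic.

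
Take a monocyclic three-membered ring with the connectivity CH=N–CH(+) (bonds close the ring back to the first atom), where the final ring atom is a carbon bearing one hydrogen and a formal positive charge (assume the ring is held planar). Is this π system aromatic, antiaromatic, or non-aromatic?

Aromatic

Every ring atom contributes a p orbital perpendicular to the ring (each doubly-bonded ring atom is sp² with one p-orbital electron; each sp² =N– keeps its lone pair in-plane and puts one electron into the π system; the carbocation has an empty p orbital), so the π system is cyclic and fully conjugated.
Tallying contributions gives 1 × 2 = 2 from the double-bond unit + 0 from the CH(+) atom = 2.
Since 2 = 4·0 + 2, the ring meets the 4n+2 criterion.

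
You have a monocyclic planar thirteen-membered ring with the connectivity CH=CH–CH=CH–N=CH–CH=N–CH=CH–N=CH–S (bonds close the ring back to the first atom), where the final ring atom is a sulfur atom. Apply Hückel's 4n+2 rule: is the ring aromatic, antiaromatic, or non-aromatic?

Aromatic

All ring atoms are sp² and supply a p orbital to the ring (each doubly-bonded ring atom is sp² with one p-orbital electron; the doubly-bonded nitrogens are pyridine-type — their lone pairs lie in the ring plane, leaving one electron in the p orbital; the sulfur donates one lone pair from its p orbital); the conjugation is uninterrupted.
Counting π electrons: 6 × 2 = 12 from the double-bond units + 2 from the S atom = 14.
Since 14 = 4·3 + 2, the ring meets the 4n+2 criterion.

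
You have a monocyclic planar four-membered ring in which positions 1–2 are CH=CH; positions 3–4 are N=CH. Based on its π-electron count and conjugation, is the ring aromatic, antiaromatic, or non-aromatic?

Every ring atom contributes a p orbital perpendicular to the ring (the double-bond atoms are sp², each contributing one p electron; the doubly-bonded nitrogens are pyridine-type — their lone pairs lie in the ring plane, leaving one electron in the p orbital), so the π system is cyclic and fully conjugated.
Tallying contributions gives 2 × 2 = 4 from the 2 double-bond units.
4 = 4(1); a planar, fully conjugated 4n system is antiaromatic.

Antiaromatic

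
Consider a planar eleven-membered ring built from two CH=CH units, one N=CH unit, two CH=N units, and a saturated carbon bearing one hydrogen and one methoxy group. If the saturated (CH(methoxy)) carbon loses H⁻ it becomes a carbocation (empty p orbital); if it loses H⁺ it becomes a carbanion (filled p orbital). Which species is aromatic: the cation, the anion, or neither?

The cation

Once that carbon is sp², every ring atom has a p orbital and both ions are fully conjugated.
Cation: 5 × 2 + 0 = 10 π electrons → 4(2)+2, aromatic.
Anion: 5 × 2 + 2 = 12 π electrons → 4(3), antiaromatic.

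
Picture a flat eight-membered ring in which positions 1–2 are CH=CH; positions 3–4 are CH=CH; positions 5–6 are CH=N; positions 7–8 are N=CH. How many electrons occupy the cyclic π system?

8

All ring atoms are sp² and supply a p orbital to the ring (each doubly-bonded ring atom is sp² with one p-orbital electron; each =N– nitrogen is pyridine-type (lone pair in the sp² plane, one electron in the p orbital)); the conjugation is uninterrupted.
Counting π electrons: 4 × 2 = 8 from the 4 double-bond units.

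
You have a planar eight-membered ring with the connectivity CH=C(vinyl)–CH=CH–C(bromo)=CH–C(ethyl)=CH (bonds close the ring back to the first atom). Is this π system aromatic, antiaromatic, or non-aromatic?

Antiaromatic

The p orbitals form a continuous loop: each doubly-bonded ring atom is sp² with one p-orbital electron. The ring is fully conjugated.
Tallying contributions gives 4 × 2 = 8 from the 4 double-bond units.
8 is a 4n count (n = 2), so the planar conjugated ring is antiaromatic.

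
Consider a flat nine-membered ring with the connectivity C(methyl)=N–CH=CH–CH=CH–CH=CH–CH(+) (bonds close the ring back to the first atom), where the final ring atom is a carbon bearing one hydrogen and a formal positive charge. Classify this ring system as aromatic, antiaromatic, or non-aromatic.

Antiaromatic

Every ring atom contributes a p orbital perpendicular to the ring (every atom in a ring double bond is sp² and brings one electron to the p orbital; each sp² =N– keeps its lone pair in-plane and puts one electron into the π system; the carbocation has an empty p orbital), so the π system is cyclic and fully conjugated.
Adding the contributions, 4 × 2 = 8 from the double-bond units + 0 from the CH(+) atom = 8.
With 8 = 4·2 π electrons, Hückel's rule classifies the planar ring as antiaromatic.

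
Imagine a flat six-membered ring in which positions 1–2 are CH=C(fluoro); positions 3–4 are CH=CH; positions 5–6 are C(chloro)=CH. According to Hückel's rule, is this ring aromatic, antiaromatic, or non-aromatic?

All ring atoms are sp² and supply a p orbital to the ring (each doubly-bonded ring atom is sp² with one p-orbital electron); the conjugation is uninterrupted.
Tallying contributions gives 3 × 2 = 6 from the 3 double-bond units.
Since 6 = 4·1 + 2, the ring meets the 4n+2 criterion.

Aromatic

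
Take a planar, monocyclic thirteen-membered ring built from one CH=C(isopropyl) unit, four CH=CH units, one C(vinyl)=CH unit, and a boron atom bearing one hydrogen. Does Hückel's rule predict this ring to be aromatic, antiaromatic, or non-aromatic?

The p orbitals form a continuous loop: the double-bond atoms are sp², each contributing one p electron; the boron has an empty p orbital. The ring is fully conjugated.
Adding the contributions, 6 × 2 = 12 from the double-bond units + 0 from the BH atom = 12.
12 is a 4n count (n = 3), so the planar conjugated ring is antiaromatic.

Antiaromatic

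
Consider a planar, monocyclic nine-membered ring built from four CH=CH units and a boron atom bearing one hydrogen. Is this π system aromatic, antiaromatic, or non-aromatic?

The p orbitals form a continuous loop: every atom in a ring double bond is sp² and brings one electron to the p orbital; the boron has an empty p orbital. The ring is fully conjugated.
Tallying contributions gives 4 × 2 = 8 from the double-bond units + 0 from the BH atom = 8.
8 is a 4n count (n = 2), so the planar conjugated ring is antiaromatic.

Antiaromatic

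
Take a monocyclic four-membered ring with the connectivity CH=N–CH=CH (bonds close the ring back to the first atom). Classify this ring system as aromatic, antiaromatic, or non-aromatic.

All ring atoms are sp² and supply a p orbital to the ring (each doubly-bonded ring atom is sp² with one p-orbital electron; the doubly-bonded nitrogens are pyridine-type — their lone pairs lie in the ring plane, leaving one electron in the p orbital); the conjugation is uninterrupted.
Adding the contributions, 2 × 2 = 4 from the 2 double-bond units.
4 = 4(1); a planar, fully conjugated 4n system is antiaromatic.

Antiaromatic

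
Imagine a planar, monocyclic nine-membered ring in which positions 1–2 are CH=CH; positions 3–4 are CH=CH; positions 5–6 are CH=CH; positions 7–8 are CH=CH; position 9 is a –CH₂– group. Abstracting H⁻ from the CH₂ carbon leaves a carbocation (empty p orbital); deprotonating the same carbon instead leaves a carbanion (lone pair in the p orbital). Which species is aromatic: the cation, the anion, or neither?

The anion

In both ions every ring atom is sp² and contributes a p orbital, so both rings are fully conjugated.
Cation: 4 × 2 + 0 = 8 π electrons → 4(2), antiaromatic.
Anion: 4 × 2 + 2 = 10 π electrons → 4(2)+2, aromatic.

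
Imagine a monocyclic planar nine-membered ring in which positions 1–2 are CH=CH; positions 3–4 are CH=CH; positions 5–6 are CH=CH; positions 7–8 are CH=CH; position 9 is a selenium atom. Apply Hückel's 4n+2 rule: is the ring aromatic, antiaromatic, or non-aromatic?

Every ring atom contributes a p orbital perpendicular to the ring (the double-bond atoms are sp², each contributing one p electron; the selenium donates one lone pair from its p orbital), so the π system is cyclic and fully conjugated.
Counting π electrons: 4 × 2 = 8 from the double-bond units + 2 from the Se atom = 10.
With 10 π electrons (n = 2), the Hückel 4n+2 condition holds.

Aromatic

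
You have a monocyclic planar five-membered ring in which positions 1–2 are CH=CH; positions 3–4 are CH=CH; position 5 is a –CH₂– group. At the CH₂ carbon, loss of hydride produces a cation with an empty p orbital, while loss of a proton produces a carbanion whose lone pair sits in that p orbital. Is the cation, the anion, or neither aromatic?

In either ion the ring is fully conjugated: every atom, including the new sp² carbon, supplies a p orbital.
Cation: 2 × 2 + 0 = 4 π electrons → 4(1), antiaromatic.
Anion: 2 × 2 + 2 = 6 π electrons → 4(1)+2, aromatic.

The anion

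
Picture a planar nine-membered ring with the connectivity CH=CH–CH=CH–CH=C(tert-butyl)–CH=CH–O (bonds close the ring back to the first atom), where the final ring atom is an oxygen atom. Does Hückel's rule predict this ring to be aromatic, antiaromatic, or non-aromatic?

Aromatic

Check conjugation: every atom in a ring double bond is sp² and brings one electron to the p orbital; the oxygen donates one lone pair from its p orbital — every position has a p orbital, so the cyclic π system is continuous.
Counting π electrons: 4 × 2 = 8 from the double-bond units + 2 from the O atom = 10.
Since 10 = 4·2 + 2, the ring meets the 4n+2 criterion.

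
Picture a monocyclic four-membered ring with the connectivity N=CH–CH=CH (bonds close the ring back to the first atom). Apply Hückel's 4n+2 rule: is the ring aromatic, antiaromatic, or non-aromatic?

Antiaromatic

Every ring atom contributes a p orbital perpendicular to the ring (the double-bond atoms are sp², each contributing one p electron; each =N– nitrogen is pyridine-type (lone pair in the sp² plane, one electron in the p orbital)), so the π system is cyclic and fully conjugated.
π-electron count: 2 × 2 = 4 from the 2 double-bond units.
4 = 4(1); a planar, fully conjugated 4n system is antiaromatic.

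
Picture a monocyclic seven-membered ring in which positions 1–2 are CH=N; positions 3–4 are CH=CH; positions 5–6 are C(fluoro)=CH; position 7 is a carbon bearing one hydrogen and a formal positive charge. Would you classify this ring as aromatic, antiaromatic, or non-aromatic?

Check conjugation: the double-bond atoms are sp², each contributing one p electron; the doubly-bonded nitrogens are pyridine-type — their lone pairs lie in the ring plane, leaving one electron in the p orbital; the carbocation has an empty p orbital — every position has a p orbital, so the cyclic π system is continuous.
Tallying contributions gives 3 × 2 = 6 from the double-bond units + 0 from the CH(+) atom = 6.
Since 6 = 4·1 + 2, the ring meets the 4n+2 criterion.

Aromatic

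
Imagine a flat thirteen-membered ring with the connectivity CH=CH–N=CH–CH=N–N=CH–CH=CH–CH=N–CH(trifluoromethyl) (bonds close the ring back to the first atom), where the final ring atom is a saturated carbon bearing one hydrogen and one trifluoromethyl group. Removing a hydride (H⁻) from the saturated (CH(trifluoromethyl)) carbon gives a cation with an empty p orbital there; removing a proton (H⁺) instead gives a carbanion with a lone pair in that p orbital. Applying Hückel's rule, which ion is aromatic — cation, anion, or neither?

Both ions have a continuous loop of p orbitals — each ring atom is sp².
Cation: 6 × 2 + 0 = 12 π electrons → 4(3), antiaromatic.
Anion: 6 × 2 + 2 = 14 π electrons → 4(3)+2, aromatic.

The anion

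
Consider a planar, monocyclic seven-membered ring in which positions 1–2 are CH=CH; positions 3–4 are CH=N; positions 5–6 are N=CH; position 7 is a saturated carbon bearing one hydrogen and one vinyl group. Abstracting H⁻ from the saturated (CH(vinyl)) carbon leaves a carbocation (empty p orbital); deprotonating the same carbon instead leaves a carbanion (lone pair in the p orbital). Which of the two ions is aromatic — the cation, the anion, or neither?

The cation

Once that carbon is sp², every ring atom has a p orbital and both ions are fully conjugated.
Cation: 3 × 2 + 0 = 6 π electrons → 4(1)+2, aromatic.
Anion: 3 × 2 + 2 = 8 π electrons → 4(2), antiaromatic.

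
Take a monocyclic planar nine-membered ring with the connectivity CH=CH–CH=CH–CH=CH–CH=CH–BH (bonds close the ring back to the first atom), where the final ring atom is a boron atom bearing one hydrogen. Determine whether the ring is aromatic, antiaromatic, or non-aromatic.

Antiaromatic

Every ring atom contributes a p orbital perpendicular to the ring (each doubly-bonded ring atom is sp² with one p-orbital electron; the boron has an empty p orbital), so the π system is cyclic and fully conjugated.
Adding the contributions, 4 × 2 = 8 from the double-bond units + 0 from the BH atom = 8.
8 = 4(2); a planar, fully conjugated 4n system is antiaromatic.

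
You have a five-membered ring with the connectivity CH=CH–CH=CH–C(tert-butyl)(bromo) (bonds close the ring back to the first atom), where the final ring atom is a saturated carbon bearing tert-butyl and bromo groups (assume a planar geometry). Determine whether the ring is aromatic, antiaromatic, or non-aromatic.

Non-aromatic

At the C(tert-butyl)(bromo) position, that saturated carbon is sp³ and has no p orbital in the ring π system; the ring's p-orbital overlap is broken there.
Without a continuous loop of overlapping p orbitals the Hückel electron count never comes into play.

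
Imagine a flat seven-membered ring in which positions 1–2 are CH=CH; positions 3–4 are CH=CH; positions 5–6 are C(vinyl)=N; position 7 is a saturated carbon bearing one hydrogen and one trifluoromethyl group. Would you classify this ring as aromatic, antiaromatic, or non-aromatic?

Because that saturated carbon is sp³ and has no p orbital in the ring π system at the CH(trifluoromethyl) position, the π system cannot extend all the way around the ring.
Without a continuous loop of overlapping p orbitals the Hückel electron count never comes into play.

Non-aromatic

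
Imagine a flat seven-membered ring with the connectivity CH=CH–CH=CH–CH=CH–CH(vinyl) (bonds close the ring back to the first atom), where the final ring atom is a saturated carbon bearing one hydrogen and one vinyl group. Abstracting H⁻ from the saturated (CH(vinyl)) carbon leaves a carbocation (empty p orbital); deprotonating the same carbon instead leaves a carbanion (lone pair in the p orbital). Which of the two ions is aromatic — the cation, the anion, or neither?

The cation

Once that carbon is sp², every ring atom has a p orbital and both ions are fully conjugated.
Cation: 3 × 2 + 0 = 6 π electrons → 4(1)+2, aromatic.
Anion: 3 × 2 + 2 = 8 π electrons → 4(2), antiaromatic.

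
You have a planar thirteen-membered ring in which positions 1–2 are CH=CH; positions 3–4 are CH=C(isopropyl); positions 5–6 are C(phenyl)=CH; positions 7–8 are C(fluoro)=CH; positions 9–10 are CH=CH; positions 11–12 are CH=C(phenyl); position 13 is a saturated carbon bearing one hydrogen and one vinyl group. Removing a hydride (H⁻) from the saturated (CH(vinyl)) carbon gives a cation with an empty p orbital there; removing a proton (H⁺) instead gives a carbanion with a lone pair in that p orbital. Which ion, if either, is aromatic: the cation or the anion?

In either ion the ring is fully conjugated: every atom, including the new sp² carbon, supplies a p orbital.
Cation: 6 × 2 + 0 = 12 π electrons → 4(3), antiaromatic.
Anion: 6 × 2 + 2 = 14 π electrons → 4(3)+2, aromatic.

The anion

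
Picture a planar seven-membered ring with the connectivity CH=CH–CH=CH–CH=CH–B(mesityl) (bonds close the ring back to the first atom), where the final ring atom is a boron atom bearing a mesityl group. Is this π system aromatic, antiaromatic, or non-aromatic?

Every ring atom contributes a p orbital perpendicular to the ring (every atom in a ring double bond is sp² and brings one electron to the p orbital; the boron has an empty p orbital), so the π system is cyclic and fully conjugated.
Adding the contributions, 3 × 2 = 6 from the double-bond units + 0 from the B(mesityl) atom = 6.
Since 6 = 4·1 + 2, the ring meets the 4n+2 criterion.

Aromatic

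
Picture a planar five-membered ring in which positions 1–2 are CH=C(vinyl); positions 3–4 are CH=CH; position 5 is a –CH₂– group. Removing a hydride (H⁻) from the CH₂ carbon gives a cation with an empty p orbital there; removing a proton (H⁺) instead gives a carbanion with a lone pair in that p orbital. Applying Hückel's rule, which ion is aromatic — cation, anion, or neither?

In both ions every ring atom is sp² and contributes a p orbital, so both rings are fully conjugated.
Cation: 2 × 2 + 0 = 4 π electrons → 4(1), antiaromatic.
Anion: 2 × 2 + 2 = 6 π electrons → 4(1)+2, aromatic.

The anion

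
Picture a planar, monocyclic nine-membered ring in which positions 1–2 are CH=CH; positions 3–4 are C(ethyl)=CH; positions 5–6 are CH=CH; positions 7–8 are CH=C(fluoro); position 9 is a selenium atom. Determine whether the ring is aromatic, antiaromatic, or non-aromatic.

Aromatic

Check conjugation: every atom in a ring double bond is sp² and brings one electron to the p orbital; the selenium donates one lone pair from its p orbital — every position has a p orbital, so the cyclic π system is continuous.
Tallying contributions gives 4 × 2 = 8 from the double-bond units + 2 from the Se atom = 10.
Since 10 = 4·2 + 2, the ring meets the 4n+2 criterion.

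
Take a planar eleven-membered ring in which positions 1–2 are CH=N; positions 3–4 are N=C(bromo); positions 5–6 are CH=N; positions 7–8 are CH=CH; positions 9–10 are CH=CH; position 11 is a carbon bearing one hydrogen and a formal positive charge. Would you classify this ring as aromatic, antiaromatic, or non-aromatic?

The p orbitals form a continuous loop: every atom in a ring double bond is sp² and brings one electron to the p orbital; each =N– nitrogen is pyridine-type (lone pair in the sp² plane, one electron in the p orbital); the carbocation has an empty p orbital. The ring is fully conjugated.
Counting π electrons: 5 × 2 = 10 from the double-bond units + 0 from the CH(+) atom = 10.
Since 10 = 4·2 + 2, the ring meets the 4n+2 criterion.

Aromatic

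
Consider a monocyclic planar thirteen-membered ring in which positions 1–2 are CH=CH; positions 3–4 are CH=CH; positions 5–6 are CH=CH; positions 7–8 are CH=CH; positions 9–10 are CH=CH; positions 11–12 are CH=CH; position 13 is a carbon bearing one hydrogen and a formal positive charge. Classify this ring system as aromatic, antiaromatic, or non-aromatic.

Antiaromatic

All ring atoms are sp² and supply a p orbital to the ring (the double-bond atoms are sp², each contributing one p electron; the carbocation has an empty p orbital); the conjugation is uninterrupted.
π-electron count: 6 × 2 = 12 from the double-bond units + 0 from the CH(+) atom = 12.
12 is a 4n count (n = 3), so the planar conjugated ring is antiaromatic.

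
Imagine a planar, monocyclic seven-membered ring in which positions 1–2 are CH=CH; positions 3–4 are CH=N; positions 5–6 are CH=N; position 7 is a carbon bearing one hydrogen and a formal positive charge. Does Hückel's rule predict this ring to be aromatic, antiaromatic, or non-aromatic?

Check conjugation: every atom in a ring double bond is sp² and brings one electron to the p orbital; the doubly-bonded nitrogens are pyridine-type — their lone pairs lie in the ring plane, leaving one electron in the p orbital; the carbocation has an empty p orbital — every position has a p orbital, so the cyclic π system is continuous.
Counting π electrons: 3 × 2 = 6 from the double-bond units + 0 from the CH(+) atom = 6.
6 = 4(1) + 2, which satisfies Hückel's 4n+2 rule.

Aromatic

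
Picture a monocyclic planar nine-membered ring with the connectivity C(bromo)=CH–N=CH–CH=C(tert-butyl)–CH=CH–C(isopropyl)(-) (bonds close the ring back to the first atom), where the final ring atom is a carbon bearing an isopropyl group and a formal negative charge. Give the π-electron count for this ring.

All ring atoms are sp² and supply a p orbital to the ring (the double-bond atoms are sp², each contributing one p electron; each =N– nitrogen is pyridine-type (lone pair in the sp² plane, one electron in the p orbital); the carbanion's lone pair occupies the p orbital); the conjugation is uninterrupted.
Counting π electrons: 4 × 2 = 8 from the double-bond units + 2 from the C(isopropyl)(-) atom = 10.

10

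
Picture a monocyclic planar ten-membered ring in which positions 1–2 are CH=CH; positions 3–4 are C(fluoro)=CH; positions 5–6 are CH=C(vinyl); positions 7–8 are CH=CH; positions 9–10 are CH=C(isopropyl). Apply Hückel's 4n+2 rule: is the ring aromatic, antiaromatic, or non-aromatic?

Aromatic

Check conjugation: every atom in a ring double bond is sp² and brings one electron to the p orbital — every position has a p orbital, so the cyclic π system is continuous.
π-electron count: 5 × 2 = 10 from the 5 double-bond units.
Since 10 = 4·2 + 2, the ring meets the 4n+2 criterion.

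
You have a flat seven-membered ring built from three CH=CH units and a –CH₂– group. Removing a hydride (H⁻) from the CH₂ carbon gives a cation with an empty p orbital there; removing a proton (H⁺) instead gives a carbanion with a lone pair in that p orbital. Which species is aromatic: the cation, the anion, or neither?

The cation

Both ions have a continuous loop of p orbitals — each ring atom is sp².
Cation: 3 × 2 + 0 = 6 π electrons → 4(1)+2, aromatic.
Anion: 3 × 2 + 2 = 8 π electrons → 4(2), antiaromatic.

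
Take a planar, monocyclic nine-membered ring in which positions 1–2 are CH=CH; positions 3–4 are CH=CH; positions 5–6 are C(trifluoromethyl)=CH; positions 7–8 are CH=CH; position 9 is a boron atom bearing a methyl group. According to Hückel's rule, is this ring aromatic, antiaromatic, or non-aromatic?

The p orbitals form a continuous loop: each doubly-bonded ring atom is sp² with one p-orbital electron; the boron has an empty p orbital. The ring is fully conjugated.
Tallying contributions gives 4 × 2 = 8 from the double-bond units + 0 from the B(methyl) atom = 8.
8 is a 4n count (n = 2), so the planar conjugated ring is antiaromatic.

Antiaromatic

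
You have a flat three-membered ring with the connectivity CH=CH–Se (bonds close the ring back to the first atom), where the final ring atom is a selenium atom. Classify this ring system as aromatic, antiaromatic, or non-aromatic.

Every ring atom contributes a p orbital perpendicular to the ring (each doubly-bonded ring atom is sp² with one p-orbital electron; the selenium donates one lone pair from its p orbital), so the π system is cyclic and fully conjugated.
π-electron count: 1 × 2 = 2 from the double-bond unit + 2 from the Se atom = 4.
With 4 = 4·1 π electrons, Hückel's rule classifies the planar ring as antiaromatic.

Antiaromatic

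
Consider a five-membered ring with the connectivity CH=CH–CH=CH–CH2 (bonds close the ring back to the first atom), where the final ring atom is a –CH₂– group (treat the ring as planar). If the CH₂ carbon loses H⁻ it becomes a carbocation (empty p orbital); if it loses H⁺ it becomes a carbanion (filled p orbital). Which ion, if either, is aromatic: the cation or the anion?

Once that carbon is sp², every ring atom has a p orbital and both ions are fully conjugated.
Cation: 2 × 2 + 0 = 4 π electrons → 4(1), antiaromatic.
Anion: 2 × 2 + 2 = 6 π electrons → 4(1)+2, aromatic.

The anion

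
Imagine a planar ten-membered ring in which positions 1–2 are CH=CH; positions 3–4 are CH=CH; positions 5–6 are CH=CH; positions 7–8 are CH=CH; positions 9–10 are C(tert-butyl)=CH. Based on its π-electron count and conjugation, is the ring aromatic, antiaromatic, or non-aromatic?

Aromatic

Check conjugation: each doubly-bonded ring atom is sp² with one p-orbital electron — every position has a p orbital, so the cyclic π system is continuous.
Adding the contributions, 5 × 2 = 10 from the 5 double-bond units.
That gives a 4n+2 count (10, n = 2).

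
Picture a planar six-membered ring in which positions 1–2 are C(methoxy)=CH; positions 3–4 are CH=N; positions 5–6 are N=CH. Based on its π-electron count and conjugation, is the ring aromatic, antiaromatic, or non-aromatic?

Aromatic

All ring atoms are sp² and supply a p orbital to the ring (each doubly-bonded ring atom is sp² with one p-orbital electron; each =N– nitrogen is pyridine-type (lone pair in the sp² plane, one electron in the p orbital)); the conjugation is uninterrupted.
Tallying contributions gives 3 × 2 = 6 from the 3 double-bond units.
Since 6 = 4·1 + 2, the ring meets the 4n+2 criterion.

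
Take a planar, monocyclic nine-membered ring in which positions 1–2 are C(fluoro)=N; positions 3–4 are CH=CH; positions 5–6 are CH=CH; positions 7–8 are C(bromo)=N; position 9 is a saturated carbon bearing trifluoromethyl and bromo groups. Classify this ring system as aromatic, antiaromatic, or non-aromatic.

The C(trifluoromethyl)(bromo) position has four σ bonds — that saturated carbon is sp³ and has no p orbital in the ring π system — so the cyclic conjugation is interrupted.
Hückel's rule only applies to fully conjugated rings, so this one is simply non-aromatic.

Non-aromatic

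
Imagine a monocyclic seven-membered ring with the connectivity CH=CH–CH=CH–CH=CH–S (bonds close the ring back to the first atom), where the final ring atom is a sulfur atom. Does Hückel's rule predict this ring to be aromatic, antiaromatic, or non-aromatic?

All ring atoms are sp² and supply a p orbital to the ring (the double-bond atoms are sp², each contributing one p electron; the sulfur donates one lone pair from its p orbital); the conjugation is uninterrupted.
Adding the contributions, 3 × 2 = 6 from the double-bond units + 2 from the S atom = 8.
8 is a 4n count (n = 2), so the planar conjugated ring is antiaromatic.

Antiaromatic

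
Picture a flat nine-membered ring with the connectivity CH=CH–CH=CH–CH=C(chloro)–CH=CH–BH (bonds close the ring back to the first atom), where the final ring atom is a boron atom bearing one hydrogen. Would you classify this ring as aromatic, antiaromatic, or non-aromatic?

All ring atoms are sp² and supply a p orbital to the ring (each doubly-bonded ring atom is sp² with one p-orbital electron; the boron has an empty p orbital); the conjugation is uninterrupted.
Adding the contributions, 4 × 2 = 8 from the double-bond units + 0 from the BH atom = 8.
With 8 = 4·2 π electrons, Hückel's rule classifies the planar ring as antiaromatic.

Antiaromatic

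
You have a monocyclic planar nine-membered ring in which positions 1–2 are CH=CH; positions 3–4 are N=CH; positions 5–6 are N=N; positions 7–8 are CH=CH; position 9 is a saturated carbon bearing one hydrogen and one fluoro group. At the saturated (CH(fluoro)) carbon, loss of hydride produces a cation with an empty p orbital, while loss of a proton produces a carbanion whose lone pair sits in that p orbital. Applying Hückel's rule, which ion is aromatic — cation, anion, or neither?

In both ions every ring atom is sp² and contributes a p orbital, so both rings are fully conjugated.
Cation: 4 × 2 + 0 = 8 π electrons → 4(2), antiaromatic.
Anion: 4 × 2 + 2 = 10 π electrons → 4(2)+2, aromatic.

The anion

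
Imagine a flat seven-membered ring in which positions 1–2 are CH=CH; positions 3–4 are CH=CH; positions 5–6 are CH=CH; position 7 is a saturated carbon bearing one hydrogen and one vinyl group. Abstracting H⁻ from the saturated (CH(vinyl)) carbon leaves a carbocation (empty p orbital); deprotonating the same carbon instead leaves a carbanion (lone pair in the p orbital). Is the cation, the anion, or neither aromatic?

Once that carbon is sp², every ring atom has a p orbital and both ions are fully conjugated.
Cation: 3 × 2 + 0 = 6 π electrons → 4(1)+2, aromatic.
Anion: 3 × 2 + 2 = 8 π electrons → 4(2), antiaromatic.

The cation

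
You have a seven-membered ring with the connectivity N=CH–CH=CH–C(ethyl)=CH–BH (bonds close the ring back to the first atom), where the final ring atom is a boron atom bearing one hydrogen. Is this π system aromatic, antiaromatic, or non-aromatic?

Check conjugation: each doubly-bonded ring atom is sp² with one p-orbital electron; each =N– nitrogen is pyridine-type (lone pair in the sp² plane, one electron in the p orbital); the boron has an empty p orbital — every position has a p orbital, so the cyclic π system is continuous.
Counting π electrons: 3 × 2 = 6 from the double-bond units + 0 from the BH atom = 6.
With 6 π electrons (n = 1), the Hückel 4n+2 condition holds.

Aromatic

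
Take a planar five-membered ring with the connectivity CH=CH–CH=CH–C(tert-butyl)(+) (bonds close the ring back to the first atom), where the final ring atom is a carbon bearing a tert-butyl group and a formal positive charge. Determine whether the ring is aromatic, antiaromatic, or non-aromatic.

Antiaromatic

The p orbitals form a continuous loop: each doubly-bonded ring atom is sp² with one p-orbital electron; the carbocation has an empty p orbital. The ring is fully conjugated.
Tallying contributions gives 2 × 2 = 4 from the double-bond units + 0 from the C(tert-butyl)(+) atom = 4.
4 is a 4n count (n = 1), so the planar conjugated ring is antiaromatic.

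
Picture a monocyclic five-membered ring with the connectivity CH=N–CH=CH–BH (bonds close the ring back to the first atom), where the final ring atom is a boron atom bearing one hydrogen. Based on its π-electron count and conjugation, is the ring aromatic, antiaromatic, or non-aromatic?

Check conjugation: every atom in a ring double bond is sp² and brings one electron to the p orbital; the doubly-bonded nitrogens are pyridine-type — their lone pairs lie in the ring plane, leaving one electron in the p orbital; the boron has an empty p orbital — every position has a p orbital, so the cyclic π system is continuous.
Counting π electrons: 2 × 2 = 4 from the double-bond units + 0 from the BH atom = 4.
A 4n π count (4, n = 1) in a planar conjugated ring means antiaromatic.

Antiaromatic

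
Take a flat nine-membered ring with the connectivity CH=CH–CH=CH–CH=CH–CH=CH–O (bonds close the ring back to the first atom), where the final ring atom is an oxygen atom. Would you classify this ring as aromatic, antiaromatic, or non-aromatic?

The p orbitals form a continuous loop: the double-bond atoms are sp², each contributing one p electron; the oxygen donates one lone pair from its p orbital. The ring is fully conjugated.
Tallying contributions gives 4 × 2 = 8 from the double-bond units + 2 from the O atom = 10.
With 10 π electrons (n = 2), the Hückel 4n+2 condition holds.

Aromatic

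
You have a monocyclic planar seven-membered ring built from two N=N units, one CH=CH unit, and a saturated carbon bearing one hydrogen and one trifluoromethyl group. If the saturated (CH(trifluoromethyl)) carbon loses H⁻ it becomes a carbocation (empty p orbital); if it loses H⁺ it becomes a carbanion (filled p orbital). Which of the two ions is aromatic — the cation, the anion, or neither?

In either ion the ring is fully conjugated: every atom, including the new sp² carbon, supplies a p orbital.
Cation: 3 × 2 + 0 = 6 π electrons → 4(1)+2, aromatic.
Anion: 3 × 2 + 2 = 8 π electrons → 4(2), antiaromatic.

The cation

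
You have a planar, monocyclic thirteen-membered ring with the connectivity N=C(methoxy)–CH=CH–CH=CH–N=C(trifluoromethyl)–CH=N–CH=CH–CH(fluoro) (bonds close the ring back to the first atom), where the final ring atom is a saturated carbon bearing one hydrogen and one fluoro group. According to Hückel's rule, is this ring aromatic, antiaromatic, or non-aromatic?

Non-aromatic

At the CH(fluoro) position, that saturated carbon is sp³ and has no p orbital in the ring π system; the ring's p-orbital overlap is broken there.
Hückel's rule only applies to fully conjugated rings, so this one is simply non-aromatic.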